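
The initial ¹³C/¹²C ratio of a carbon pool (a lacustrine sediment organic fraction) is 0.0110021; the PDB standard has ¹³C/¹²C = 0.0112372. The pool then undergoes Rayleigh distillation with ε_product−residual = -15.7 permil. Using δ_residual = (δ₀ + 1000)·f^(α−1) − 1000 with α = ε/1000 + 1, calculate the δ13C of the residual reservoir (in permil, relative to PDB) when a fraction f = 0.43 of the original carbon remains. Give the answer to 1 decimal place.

δ₀ = (0.0110021/0.0112372 − 1)×1000 = (0.979078 − 1)×1000 = -20.922 permil
α − 1 = ε/1000 = -0.0157
f^(α−1) = 0.43^(-0.0157) = 1.013339
δ_res = (-20.922 + 1000) × 1.013339 − 1000 = 992.138 − 1000 = -7.86 permil

-7.9 permil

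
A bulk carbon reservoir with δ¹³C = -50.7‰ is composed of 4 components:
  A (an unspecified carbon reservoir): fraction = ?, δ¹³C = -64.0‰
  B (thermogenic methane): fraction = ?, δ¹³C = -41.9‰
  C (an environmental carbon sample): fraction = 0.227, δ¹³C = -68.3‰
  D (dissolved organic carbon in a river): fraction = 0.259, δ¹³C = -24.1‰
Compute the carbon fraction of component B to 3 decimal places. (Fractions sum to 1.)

Let f_B and f_A be the unknown fractions; fractions sum to 1 so f_B + f_A = 0.514.
Mass balance: Σ fᵢ·δᵢ = δ_bulk ⇒ f_B·(-41.9) + f_A·(-64.0) = -50.7 − (-21.746) = -28.954
Substitute f_A = 0.514 − f_B:
f_B·(-41.9 − -64.0) = -28.954 − 0.514×(-64.0) = 3.942
f_B = 3.942 / 22.1 = 0.1784

0.178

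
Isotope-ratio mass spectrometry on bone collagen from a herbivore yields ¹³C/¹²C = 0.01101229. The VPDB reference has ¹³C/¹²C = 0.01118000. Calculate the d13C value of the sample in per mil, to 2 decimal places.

d13C = (R_sample / R_standard − 1) × 1000
R_sample / R_standard = 0.01101229 / 0.01118000 = 0.984999
d13C = (0.984999 − 1) × 1000 = -15.001 per mil

-15.00 per mil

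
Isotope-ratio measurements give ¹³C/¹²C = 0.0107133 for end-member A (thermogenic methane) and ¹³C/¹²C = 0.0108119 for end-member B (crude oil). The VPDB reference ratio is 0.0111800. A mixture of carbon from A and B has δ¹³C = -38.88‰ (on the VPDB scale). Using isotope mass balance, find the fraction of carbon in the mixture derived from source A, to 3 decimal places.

δ_A = (0.0107133/0.0111800 − 1)×1000 = (0.958256 − 1)×1000 = -41.744‰
δ_B = (0.0108119/0.0111800 − 1)×1000 = (0.967075 − 1)×1000 = -32.925‰
f_A = (δ_mix − δ_B)/(δ_A − δ_B) = (-38.88 − (-32.925))/(-41.744 − (-32.925))
f_A = -5.955 / -8.819 = 0.6752

0.675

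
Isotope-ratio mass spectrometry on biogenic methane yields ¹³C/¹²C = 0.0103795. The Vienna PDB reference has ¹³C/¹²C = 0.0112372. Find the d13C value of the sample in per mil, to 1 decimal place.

d13C = (R_sample / R_standard − 1) × 1000
R_sample / R_standard = 0.0103795 / 0.0112372 = 0.923673
d13C = (0.923673 − 1) × 1000 = -76.33 per mil

-76.3 per mil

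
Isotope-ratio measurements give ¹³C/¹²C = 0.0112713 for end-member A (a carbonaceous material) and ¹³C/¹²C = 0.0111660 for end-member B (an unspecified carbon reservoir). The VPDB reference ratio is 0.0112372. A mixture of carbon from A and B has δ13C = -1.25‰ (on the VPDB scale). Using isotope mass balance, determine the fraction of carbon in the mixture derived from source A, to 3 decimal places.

δ_A = (0.0112713/0.0112372 − 1)×1000 = (1.003035 − 1)×1000 = 3.035‰
δ_B = (0.0111660/0.0112372 − 1)×1000 = (0.993664 − 1)×1000 = -6.336‰
f_A = (δ_mix − δ_B)/(δ_A − δ_B) = (-1.25 − (-6.336))/(3.035 − (-6.336))
f_A = 5.086 / 9.371 = 0.5428

0.543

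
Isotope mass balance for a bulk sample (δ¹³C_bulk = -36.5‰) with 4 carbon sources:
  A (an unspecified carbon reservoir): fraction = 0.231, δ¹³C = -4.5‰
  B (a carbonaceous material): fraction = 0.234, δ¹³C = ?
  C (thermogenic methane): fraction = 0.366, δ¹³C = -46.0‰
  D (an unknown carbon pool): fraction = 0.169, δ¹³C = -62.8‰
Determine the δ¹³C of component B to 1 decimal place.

-34.2‰

Isotope mass balance: δ_bulk = Σ fᵢ·δᵢ.
-36.5 = 0.231×(-4.5) + 0.234×δ_B + 0.366×(-46.0) + 0.169×(-62.8)
0.234·δ_B = -36.5 − (-28.489) = -8.011
δ_B = -8.011 / 0.234 = -34.24‰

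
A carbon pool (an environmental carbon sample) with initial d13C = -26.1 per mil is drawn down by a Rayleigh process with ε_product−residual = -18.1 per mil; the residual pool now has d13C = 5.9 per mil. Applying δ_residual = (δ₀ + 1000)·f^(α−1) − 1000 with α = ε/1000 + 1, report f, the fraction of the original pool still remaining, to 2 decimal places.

0.17

α − 1 = ε/1000 = -0.0181
(δ_res + 1000)/(δ₀ + 1000) = (5.9 + 1000)/(-26.1 + 1000) = 1005.9/973.9 = 1.032858
f = 1.032858^(1/-0.0181) = exp(ln(1.032858)/-0.0181) = exp(0.03233/-0.0181)
f = exp(-1.7861) = 0.1676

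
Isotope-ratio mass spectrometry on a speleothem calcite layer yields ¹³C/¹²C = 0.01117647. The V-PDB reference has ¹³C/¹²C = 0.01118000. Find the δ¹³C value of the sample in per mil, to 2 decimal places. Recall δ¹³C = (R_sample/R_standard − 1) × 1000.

-0.32 per mil

δ¹³C = (R_sample / R_standard − 1) × 1000
R_sample / R_standard = 0.01117647 / 0.01118000 = 0.999684
δ¹³C = (0.999684 − 1) × 1000 = -0.316 per mil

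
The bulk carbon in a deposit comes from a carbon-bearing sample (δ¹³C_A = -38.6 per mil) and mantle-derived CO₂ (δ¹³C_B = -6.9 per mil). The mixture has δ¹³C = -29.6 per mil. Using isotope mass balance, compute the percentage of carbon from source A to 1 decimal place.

71.6%

δ_mix = f_A·δ_A + (1 − f_A)·δ_B  ⇒  f_A = (δ_mix − δ_B)/(δ_A − δ_B)
f_A = (-29.6 − (-6.9)) / (-38.6 − (-6.9))
f_A = -22.7 / -31.7 = 0.7161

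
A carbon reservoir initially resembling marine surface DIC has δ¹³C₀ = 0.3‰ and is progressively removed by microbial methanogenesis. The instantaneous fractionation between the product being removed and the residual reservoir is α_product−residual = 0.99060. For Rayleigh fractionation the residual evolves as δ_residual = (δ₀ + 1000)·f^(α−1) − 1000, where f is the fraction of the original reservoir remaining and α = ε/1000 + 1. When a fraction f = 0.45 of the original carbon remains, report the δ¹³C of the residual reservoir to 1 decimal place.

7.8‰

Rayleigh residual: δ_res = (δ₀ + 1000)·f^(α−1) − 1000
α − 1 = -0.00940
f^(α−1) = 0.45^(-0.00940) = 1.007534
δ_res = (0.3 + 1000) × 1.007534 − 1000 = 1007.836 − 1000 = 7.84‰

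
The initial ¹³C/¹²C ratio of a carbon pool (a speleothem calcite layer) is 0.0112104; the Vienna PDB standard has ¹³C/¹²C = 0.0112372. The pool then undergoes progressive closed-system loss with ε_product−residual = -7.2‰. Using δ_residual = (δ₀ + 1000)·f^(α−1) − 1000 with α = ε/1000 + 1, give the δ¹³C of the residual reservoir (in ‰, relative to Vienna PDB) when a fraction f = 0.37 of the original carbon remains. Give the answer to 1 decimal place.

δ₀ = (0.0112104/0.0112372 − 1)×1000 = (0.997615 − 1)×1000 = -2.385‰
α − 1 = ε/1000 = -0.0072
f^(α−1) = 0.37^(-0.0072) = 1.007184
δ_res = (-2.385 + 1000) × 1.007184 − 1000 = 1004.782 − 1000 = 4.78‰

4.8‰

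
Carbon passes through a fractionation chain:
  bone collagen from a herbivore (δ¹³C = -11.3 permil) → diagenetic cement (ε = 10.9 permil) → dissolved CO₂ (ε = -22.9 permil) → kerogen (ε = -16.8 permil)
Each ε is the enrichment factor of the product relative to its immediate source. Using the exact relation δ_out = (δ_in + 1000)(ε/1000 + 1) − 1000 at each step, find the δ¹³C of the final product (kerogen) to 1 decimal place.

step 1: δ = (-11.30 + 1000)·(10.9/1000 + 1) − 1000 = -0.52 permil
step 2: δ = (-0.52 + 1000)·(-22.9/1000 + 1) − 1000 = -23.41 permil
step 3: δ = (-23.41 + 1000)·(-16.8/1000 + 1) − 1000 = -39.82 permil

-39.8 permil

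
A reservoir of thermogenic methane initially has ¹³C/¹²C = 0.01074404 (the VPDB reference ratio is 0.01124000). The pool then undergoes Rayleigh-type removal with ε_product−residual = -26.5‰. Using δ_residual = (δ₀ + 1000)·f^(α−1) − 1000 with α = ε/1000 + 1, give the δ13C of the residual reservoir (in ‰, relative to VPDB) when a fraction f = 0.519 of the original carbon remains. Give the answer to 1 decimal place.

δ₀ = (0.01074404/0.01124000 − 1)×1000 = (0.955875 − 1)×1000 = -44.125‰
α − 1 = ε/1000 = -0.0265
f^(α−1) = 0.519^(-0.0265) = 1.017532
δ_res = (-44.125 + 1000) × 1.017532 − 1000 = 972.634 − 1000 = -27.37‰

-27.4‰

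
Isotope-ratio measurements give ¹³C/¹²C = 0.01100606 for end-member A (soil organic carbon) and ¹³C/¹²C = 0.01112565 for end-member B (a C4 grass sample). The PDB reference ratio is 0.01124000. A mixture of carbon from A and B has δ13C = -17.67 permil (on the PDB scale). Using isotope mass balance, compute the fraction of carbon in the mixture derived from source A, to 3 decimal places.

δ_A = (0.01100606/0.01124000 − 1)×1000 = (0.979187 − 1)×1000 = -20.813 permil
δ_B = (0.01112565/0.01124000 − 1)×1000 = (0.989827 − 1)×1000 = -10.173 permil
f_A = (δ_mix − δ_B)/(δ_A − δ_B) = (-17.67 − (-10.173))/(-20.813 − (-10.173))
f_A = -7.497 / -10.640 = 0.7046

0.705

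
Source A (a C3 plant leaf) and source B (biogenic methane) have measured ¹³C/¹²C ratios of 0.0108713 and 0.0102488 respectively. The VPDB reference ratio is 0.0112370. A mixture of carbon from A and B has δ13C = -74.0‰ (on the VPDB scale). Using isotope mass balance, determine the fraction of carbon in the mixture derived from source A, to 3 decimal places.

0.252

δ_A = (0.0108713/0.0112370 − 1)×1000 = (0.967456 − 1)×1000 = -32.544‰
δ_B = (0.0102488/0.0112370 − 1)×1000 = (0.912058 − 1)×1000 = -87.942‰
f_A = (δ_mix − δ_B)/(δ_A − δ_B) = (-74.0 − (-87.942))/(-32.544 − (-87.942))
f_A = 13.942 / 55.397 = 0.2517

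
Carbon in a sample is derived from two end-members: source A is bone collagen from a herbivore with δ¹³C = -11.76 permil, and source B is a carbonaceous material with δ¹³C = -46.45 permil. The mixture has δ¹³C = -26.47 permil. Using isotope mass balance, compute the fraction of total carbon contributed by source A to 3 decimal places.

0.576

δ_mix = f_A·δ_A + (1 − f_A)·δ_B  ⇒  f_A = (δ_mix − δ_B)/(δ_A − δ_B)
f_A = (-26.47 − (-46.45)) / (-11.76 − (-46.45))
f_A = 19.98 / 34.69 = 0.5760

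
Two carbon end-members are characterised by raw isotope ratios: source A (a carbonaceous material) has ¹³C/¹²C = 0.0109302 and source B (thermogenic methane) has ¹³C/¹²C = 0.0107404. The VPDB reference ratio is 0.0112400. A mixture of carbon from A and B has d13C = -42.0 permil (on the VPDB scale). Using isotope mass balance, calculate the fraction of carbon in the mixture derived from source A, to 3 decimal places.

0.145

δ_A = (0.0109302/0.0112400 − 1)×1000 = (0.972438 − 1)×1000 = -27.562 permil
δ_B = (0.0107404/0.0112400 − 1)×1000 = (0.955552 − 1)×1000 = -44.448 permil
f_A = (δ_mix − δ_B)/(δ_A − δ_B) = (-42.0 − (-44.448))/(-27.562 − (-44.448))
f_A = 2.448 / 16.886 = 0.1450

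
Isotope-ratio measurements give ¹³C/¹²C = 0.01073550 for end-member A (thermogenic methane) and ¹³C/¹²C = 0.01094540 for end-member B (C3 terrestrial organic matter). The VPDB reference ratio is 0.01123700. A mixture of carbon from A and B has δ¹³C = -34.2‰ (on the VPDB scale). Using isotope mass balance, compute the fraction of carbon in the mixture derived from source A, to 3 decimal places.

0.442

δ_A = (0.01073550/0.01123700 − 1)×1000 = (0.955371 − 1)×1000 = -44.629‰
δ_B = (0.01094540/0.01123700 − 1)×1000 = (0.974050 − 1)×1000 = -25.950‰
f_A = (δ_mix − δ_B)/(δ_A − δ_B) = (-34.2 − (-25.950))/(-44.629 − (-25.950))
f_A = -8.250 / -18.679 = 0.4417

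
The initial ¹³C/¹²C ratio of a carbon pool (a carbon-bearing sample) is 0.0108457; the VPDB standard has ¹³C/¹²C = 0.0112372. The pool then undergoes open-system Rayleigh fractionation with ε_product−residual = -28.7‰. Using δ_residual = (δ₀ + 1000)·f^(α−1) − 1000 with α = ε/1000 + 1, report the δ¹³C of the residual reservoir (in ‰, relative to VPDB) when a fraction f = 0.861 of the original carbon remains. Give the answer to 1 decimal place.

δ₀ = (0.0108457/0.0112372 − 1)×1000 = (0.965160 − 1)×1000 = -34.840‰
α − 1 = ε/1000 = -0.0287
f^(α−1) = 0.861^(-0.0287) = 1.004305
δ_res = (-34.840 + 1000) × 1.004305 − 1000 = 969.315 − 1000 = -30.69‰

-30.7‰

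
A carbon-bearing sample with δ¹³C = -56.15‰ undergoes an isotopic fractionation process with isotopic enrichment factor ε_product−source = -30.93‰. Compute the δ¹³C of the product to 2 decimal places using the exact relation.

-85.34‰

To first order, δ_product ≈ δ_source + ε = -87.08‰.
Exactly, δ_product = (δ_source + 1000)·(ε/1000 + 1) − 1000.
δ_product = (-56.15 + 1000) × (-30.93/1000 + 1) − 1000
δ_product = -85.343‰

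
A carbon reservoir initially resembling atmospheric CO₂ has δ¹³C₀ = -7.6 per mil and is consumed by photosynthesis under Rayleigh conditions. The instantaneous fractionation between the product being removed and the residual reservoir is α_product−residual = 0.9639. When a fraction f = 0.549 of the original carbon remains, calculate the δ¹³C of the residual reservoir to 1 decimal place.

14.1 per mil

Rayleigh residual: δ_res = (δ₀ + 1000)·f^(α−1) − 1000
α − 1 = -0.03610
f^(α−1) = 0.549^(-0.03610) = 1.021884
δ_res = (-7.6 + 1000) × 1.021884 − 1000 = 1014.117 − 1000 = 14.12 per mil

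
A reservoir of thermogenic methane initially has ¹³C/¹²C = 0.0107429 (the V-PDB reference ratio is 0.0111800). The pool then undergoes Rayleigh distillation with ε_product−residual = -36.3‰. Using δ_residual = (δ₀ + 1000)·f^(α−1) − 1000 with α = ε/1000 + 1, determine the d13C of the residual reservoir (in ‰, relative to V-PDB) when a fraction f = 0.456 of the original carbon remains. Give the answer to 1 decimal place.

δ₀ = (0.0107429/0.0111800 − 1)×1000 = (0.960903 − 1)×1000 = -39.097‰
α − 1 = ε/1000 = -0.0363
f^(α−1) = 0.456^(-0.0363) = 1.028915
δ_res = (-39.097 + 1000) × 1.028915 − 1000 = 988.688 − 1000 = -11.31‰

-11.3‰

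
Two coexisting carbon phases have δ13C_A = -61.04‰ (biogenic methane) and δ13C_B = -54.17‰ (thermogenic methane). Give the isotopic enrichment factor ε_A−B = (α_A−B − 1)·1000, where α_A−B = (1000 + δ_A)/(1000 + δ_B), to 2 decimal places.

-7.26‰

α_A−B = (1000 + -61.04) / (1000 + -54.17) = 938.96 / 945.83 = 0.992737
ε_A−B = (0.992737 − 1) × 1000 = -7.263‰
(The approximation ε ≈ δ_A − δ_B would give -6.87‰.)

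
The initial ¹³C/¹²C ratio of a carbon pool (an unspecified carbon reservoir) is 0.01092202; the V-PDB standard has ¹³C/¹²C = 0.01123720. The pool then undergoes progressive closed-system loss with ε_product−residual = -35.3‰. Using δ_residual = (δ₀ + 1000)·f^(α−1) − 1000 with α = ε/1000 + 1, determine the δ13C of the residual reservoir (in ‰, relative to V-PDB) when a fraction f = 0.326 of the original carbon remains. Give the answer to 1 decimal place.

δ₀ = (0.01092202/0.01123720 − 1)×1000 = (0.971952 − 1)×1000 = -28.048‰
α − 1 = ε/1000 = -0.0353
f^(α−1) = 0.326^(-0.0353) = 1.040359
δ_res = (-28.048 + 1000) × 1.040359 − 1000 = 1011.180 − 1000 = 11.18‰

11.2‰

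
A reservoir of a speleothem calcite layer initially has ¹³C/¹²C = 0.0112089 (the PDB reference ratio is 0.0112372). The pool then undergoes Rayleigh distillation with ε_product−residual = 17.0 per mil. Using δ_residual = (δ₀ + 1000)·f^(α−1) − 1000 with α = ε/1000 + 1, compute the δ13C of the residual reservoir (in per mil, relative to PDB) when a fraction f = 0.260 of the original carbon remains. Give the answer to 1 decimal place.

δ₀ = (0.0112089/0.0112372 − 1)×1000 = (0.997482 − 1)×1000 = -2.518 per mil
α − 1 = ε/1000 = 0.0170
f^(α−1) = 0.260^(0.0170) = 0.977360
δ_res = (-2.518 + 1000) × 0.977360 − 1000 = 974.899 − 1000 = -25.10 per mil

-25.1 per mil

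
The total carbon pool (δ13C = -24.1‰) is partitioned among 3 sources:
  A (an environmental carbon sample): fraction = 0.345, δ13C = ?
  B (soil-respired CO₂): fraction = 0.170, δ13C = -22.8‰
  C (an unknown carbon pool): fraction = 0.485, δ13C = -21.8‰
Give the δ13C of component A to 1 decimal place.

-28.0‰

Isotope mass balance: δ_bulk = Σ fᵢ·δᵢ.
-24.1 = 0.345×δ_A + 0.170×(-22.8) + 0.485×(-21.8)
0.345·δ_A = -24.1 − (-14.449) = -9.651
δ_A = -9.651 / 0.345 = -27.97‰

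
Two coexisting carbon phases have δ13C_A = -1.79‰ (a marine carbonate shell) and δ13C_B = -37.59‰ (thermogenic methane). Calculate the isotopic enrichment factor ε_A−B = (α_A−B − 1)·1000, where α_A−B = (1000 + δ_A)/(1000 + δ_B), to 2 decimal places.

α_A−B = (1000 + -1.79) / (1000 + -37.59) = 998.21 / 962.41 = 1.037198
ε_A−B = (1.037198 − 1) × 1000 = 37.198‰
(The approximation ε ≈ δ_A − δ_B would give 35.80‰.)

37.20‰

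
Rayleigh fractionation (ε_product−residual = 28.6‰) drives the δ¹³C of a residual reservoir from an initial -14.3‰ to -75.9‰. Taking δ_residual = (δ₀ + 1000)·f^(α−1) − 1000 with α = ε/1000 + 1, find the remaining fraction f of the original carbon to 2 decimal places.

0.10

α − 1 = ε/1000 = 0.0286
(δ_res + 1000)/(δ₀ + 1000) = (-75.9 + 1000)/(-14.3 + 1000) = 924.1/985.7 = 0.937506
f = 0.937506^(1/0.0286) = exp(ln(0.937506)/0.0286) = exp(-0.06453/0.0286)
f = exp(-2.2564) = 0.1047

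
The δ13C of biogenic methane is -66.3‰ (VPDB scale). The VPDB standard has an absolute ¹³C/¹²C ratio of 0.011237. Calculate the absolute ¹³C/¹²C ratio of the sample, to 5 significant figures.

R_sample = R_standard × (δ13C/1000 + 1)
R_sample = 0.011237 × (-66.3/1000 + 1) = 0.011237 × 0.933700
R_sample = 0.0104920

0.010492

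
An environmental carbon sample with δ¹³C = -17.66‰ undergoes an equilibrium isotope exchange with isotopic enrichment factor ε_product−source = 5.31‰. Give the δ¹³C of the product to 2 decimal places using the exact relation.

To first order, δ_product ≈ δ_source + ε = -12.35‰.
Exactly, δ_product = (δ_source + 1000)·(ε/1000 + 1) − 1000.
δ_product = (-17.66 + 1000) × (5.31/1000 + 1) − 1000
δ_product = -12.444‰

-12.44‰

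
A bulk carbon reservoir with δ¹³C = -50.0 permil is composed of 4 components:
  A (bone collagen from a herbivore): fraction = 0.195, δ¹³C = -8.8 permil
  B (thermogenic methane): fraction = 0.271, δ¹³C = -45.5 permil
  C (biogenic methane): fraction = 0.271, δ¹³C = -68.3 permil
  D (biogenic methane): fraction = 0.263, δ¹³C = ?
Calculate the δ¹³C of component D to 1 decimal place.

-66.3 permil

Isotope mass balance: δ_bulk = Σ fᵢ·δᵢ.
-50.0 = 0.195×(-8.8) + 0.271×(-45.5) + 0.271×(-68.3) + 0.263×δ_D
0.263·δ_D = -50.0 − (-32.556) = -17.444
δ_D = -17.444 / 0.263 = -66.33 permil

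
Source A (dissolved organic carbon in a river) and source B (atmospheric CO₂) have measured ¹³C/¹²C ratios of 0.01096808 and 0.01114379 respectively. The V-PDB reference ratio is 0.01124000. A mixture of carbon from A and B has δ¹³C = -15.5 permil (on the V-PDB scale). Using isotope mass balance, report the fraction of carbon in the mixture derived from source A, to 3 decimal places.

0.444

δ_A = (0.01096808/0.01124000 − 1)×1000 = (0.975808 − 1)×1000 = -24.192 permil
δ_B = (0.01114379/0.01124000 − 1)×1000 = (0.991440 − 1)×1000 = -8.560 permil
f_A = (δ_mix − δ_B)/(δ_A − δ_B) = (-15.5 − (-8.560))/(-24.192 − (-8.560))
f_A = -6.940 / -15.633 = 0.4440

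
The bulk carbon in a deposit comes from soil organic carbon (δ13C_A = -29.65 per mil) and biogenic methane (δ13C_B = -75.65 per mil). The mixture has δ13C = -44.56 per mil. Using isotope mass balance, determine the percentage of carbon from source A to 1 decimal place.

67.6%

δ_mix = f_A·δ_A + (1 − f_A)·δ_B  ⇒  f_A = (δ_mix − δ_B)/(δ_A − δ_B)
f_A = (-44.56 − (-75.65)) / (-29.65 − (-75.65))
f_A = 31.09 / 46.00 = 0.6759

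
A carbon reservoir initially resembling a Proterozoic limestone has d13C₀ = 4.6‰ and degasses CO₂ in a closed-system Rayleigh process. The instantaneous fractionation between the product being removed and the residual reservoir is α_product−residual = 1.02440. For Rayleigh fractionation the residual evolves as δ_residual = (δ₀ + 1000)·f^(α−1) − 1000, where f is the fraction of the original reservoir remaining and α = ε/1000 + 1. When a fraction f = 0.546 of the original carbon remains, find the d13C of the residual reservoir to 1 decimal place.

Rayleigh residual: δ_res = (δ₀ + 1000)·f^(α−1) − 1000
α − 1 = 0.02440
f^(α−1) = 0.546^(0.02440) = 0.985343
δ_res = (4.6 + 1000) × 0.985343 − 1000 = 989.876 − 1000 = -10.12‰

-10.1‰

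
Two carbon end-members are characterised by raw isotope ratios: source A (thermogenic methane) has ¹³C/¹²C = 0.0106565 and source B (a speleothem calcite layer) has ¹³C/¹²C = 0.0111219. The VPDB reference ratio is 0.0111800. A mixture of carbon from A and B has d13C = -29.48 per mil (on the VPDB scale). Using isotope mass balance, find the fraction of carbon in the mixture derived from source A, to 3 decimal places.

δ_A = (0.0106565/0.0111800 − 1)×1000 = (0.953175 − 1)×1000 = -46.825 per mil
δ_B = (0.0111219/0.0111800 − 1)×1000 = (0.994803 − 1)×1000 = -5.197 per mil
f_A = (δ_mix − δ_B)/(δ_A − δ_B) = (-29.48 − (-5.197))/(-46.825 − (-5.197))
f_A = -24.283 / -41.628 = 0.5833

0.583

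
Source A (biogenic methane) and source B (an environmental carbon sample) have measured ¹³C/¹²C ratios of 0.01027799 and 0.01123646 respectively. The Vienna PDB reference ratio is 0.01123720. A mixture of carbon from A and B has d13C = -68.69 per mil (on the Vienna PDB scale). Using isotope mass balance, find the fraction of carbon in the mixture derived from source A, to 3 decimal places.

δ_A = (0.01027799/0.01123720 − 1)×1000 = (0.914640 − 1)×1000 = -85.360 per mil
δ_B = (0.01123646/0.01123720 − 1)×1000 = (0.999934 − 1)×1000 = -0.066 per mil
f_A = (δ_mix − δ_B)/(δ_A − δ_B) = (-68.69 − (-0.066))/(-85.360 − (-0.066))
f_A = -68.624 / -85.294 = 0.8046

0.805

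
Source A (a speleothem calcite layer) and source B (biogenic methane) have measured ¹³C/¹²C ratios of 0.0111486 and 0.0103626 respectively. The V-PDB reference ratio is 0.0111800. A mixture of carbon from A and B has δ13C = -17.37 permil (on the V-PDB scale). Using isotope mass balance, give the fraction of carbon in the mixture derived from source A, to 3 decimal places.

0.793

δ_A = (0.0111486/0.0111800 − 1)×1000 = (0.997191 − 1)×1000 = -2.809 permil
δ_B = (0.0103626/0.0111800 − 1)×1000 = (0.926887 − 1)×1000 = -73.113 permil
f_A = (δ_mix − δ_B)/(δ_A − δ_B) = (-17.37 − (-73.113))/(-2.809 − (-73.113))
f_A = 55.743 / 70.304 = 0.7929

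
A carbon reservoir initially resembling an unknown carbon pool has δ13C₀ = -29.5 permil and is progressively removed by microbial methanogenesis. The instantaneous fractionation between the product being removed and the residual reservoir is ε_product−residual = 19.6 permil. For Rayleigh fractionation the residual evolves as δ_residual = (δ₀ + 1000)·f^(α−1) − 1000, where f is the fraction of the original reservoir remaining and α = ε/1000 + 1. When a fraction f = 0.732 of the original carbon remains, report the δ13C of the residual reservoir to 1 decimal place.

Rayleigh residual: δ_res = (δ₀ + 1000)·f^(α−1) − 1000
α = ε/1000 + 1 = 1.01960, so α − 1 = 0.01960
f^(α−1) = 0.732^(0.01960) = 0.993904
δ_res = (-29.5 + 1000) × 0.993904 − 1000 = 964.584 − 1000 = -35.42 permil

-35.4 permil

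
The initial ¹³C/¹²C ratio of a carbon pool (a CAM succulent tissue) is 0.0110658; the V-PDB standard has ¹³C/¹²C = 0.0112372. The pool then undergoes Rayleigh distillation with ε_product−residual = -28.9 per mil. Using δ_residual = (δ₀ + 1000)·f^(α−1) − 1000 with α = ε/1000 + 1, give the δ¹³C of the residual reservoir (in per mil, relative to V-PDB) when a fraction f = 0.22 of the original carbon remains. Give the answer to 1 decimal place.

28.8 per mil

δ₀ = (0.0110658/0.0112372 − 1)×1000 = (0.984747 − 1)×1000 = -15.253 per mil
α − 1 = ε/1000 = -0.0289
f^(α−1) = 0.22^(-0.0289) = 1.044730
δ_res = (-15.253 + 1000) × 1.044730 − 1000 = 1028.795 − 1000 = 28.79 per mil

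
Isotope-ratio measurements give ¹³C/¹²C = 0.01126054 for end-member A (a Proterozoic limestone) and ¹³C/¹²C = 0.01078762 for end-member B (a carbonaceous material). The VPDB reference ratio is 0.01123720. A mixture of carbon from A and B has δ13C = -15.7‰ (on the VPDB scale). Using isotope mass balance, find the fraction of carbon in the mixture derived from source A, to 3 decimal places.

δ_A = (0.01126054/0.01123720 − 1)×1000 = (1.002077 − 1)×1000 = 2.077‰
δ_B = (0.01078762/0.01123720 − 1)×1000 = (0.959992 − 1)×1000 = -40.008‰
f_A = (δ_mix − δ_B)/(δ_A − δ_B) = (-15.7 − (-40.008))/(2.077 − (-40.008))
f_A = 24.308 / 42.085 = 0.5776

0.578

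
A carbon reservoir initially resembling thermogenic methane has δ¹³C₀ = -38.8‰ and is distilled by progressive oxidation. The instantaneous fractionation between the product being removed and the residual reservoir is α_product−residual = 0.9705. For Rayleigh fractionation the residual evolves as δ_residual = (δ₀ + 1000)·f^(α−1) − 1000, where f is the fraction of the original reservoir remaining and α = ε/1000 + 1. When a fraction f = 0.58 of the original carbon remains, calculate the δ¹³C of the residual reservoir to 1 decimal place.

-23.2‰

Rayleigh residual: δ_res = (δ₀ + 1000)·f^(α−1) − 1000
α − 1 = -0.02950
f^(α−1) = 0.58^(-0.02950) = 1.016199
δ_res = (-38.8 + 1000) × 1.016199 − 1000 = 976.771 − 1000 = -23.23‰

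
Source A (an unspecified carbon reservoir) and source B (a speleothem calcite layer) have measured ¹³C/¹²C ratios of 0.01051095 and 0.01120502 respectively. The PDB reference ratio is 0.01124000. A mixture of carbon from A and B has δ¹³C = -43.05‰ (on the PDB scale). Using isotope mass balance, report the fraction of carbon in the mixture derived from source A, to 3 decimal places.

δ_A = (0.01051095/0.01124000 − 1)×1000 = (0.935138 − 1)×1000 = -64.862‰
δ_B = (0.01120502/0.01124000 − 1)×1000 = (0.996888 − 1)×1000 = -3.112‰
f_A = (δ_mix − δ_B)/(δ_A − δ_B) = (-43.05 − (-3.112))/(-64.862 − (-3.112))
f_A = -39.938 / -61.750 = 0.6468

0.647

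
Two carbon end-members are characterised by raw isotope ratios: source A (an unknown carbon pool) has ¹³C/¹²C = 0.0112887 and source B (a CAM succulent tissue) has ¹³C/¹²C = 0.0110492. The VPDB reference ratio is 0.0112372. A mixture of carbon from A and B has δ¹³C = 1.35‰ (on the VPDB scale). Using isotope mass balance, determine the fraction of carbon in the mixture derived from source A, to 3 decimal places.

0.848

δ_A = (0.0112887/0.0112372 − 1)×1000 = (1.004583 − 1)×1000 = 4.583‰
δ_B = (0.0110492/0.0112372 − 1)×1000 = (0.983270 − 1)×1000 = -16.730‰
f_A = (δ_mix − δ_B)/(δ_A − δ_B) = (1.35 − (-16.730))/(4.583 − (-16.730))
f_A = 18.080 / 21.313 = 0.8483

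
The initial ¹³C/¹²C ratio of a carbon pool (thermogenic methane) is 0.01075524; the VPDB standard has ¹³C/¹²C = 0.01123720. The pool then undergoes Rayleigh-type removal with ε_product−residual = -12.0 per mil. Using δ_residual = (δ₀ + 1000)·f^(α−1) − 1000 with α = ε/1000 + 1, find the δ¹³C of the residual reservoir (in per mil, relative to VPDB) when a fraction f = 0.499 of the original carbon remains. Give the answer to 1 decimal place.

-34.9 per mil

δ₀ = (0.01075524/0.01123720 − 1)×1000 = (0.957110 − 1)×1000 = -42.890 per mil
α − 1 = ε/1000 = -0.0120
f^(α−1) = 0.499^(-0.0120) = 1.008377
δ_res = (-42.890 + 1000) × 1.008377 − 1000 = 965.128 − 1000 = -34.87 per mil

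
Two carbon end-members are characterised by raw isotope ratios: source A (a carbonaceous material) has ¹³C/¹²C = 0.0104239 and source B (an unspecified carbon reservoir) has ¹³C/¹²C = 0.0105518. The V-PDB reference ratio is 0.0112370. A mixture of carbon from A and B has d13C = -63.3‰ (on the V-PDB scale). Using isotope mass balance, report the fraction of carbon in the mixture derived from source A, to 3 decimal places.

0.204

δ_A = (0.0104239/0.0112370 − 1)×1000 = (0.927641 − 1)×1000 = -72.359‰
δ_B = (0.0105518/0.0112370 − 1)×1000 = (0.939023 − 1)×1000 = -60.977‰
f_A = (δ_mix − δ_B)/(δ_A − δ_B) = (-63.3 − (-60.977))/(-72.359 − (-60.977))
f_A = -2.323 / -11.382 = 0.2041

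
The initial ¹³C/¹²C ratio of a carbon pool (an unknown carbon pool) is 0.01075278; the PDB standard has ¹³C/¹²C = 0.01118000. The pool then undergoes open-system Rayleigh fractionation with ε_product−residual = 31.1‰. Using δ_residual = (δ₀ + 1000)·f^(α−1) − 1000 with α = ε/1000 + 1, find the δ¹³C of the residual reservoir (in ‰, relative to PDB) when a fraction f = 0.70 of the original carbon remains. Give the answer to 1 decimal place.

δ₀ = (0.01075278/0.01118000 − 1)×1000 = (0.961787 − 1)×1000 = -38.213‰
α − 1 = ε/1000 = 0.0311
f^(α−1) = 0.70^(0.0311) = 0.988969
δ_res = (-38.213 + 1000) × 0.988969 − 1000 = 951.177 − 1000 = -48.82‰

-48.8‰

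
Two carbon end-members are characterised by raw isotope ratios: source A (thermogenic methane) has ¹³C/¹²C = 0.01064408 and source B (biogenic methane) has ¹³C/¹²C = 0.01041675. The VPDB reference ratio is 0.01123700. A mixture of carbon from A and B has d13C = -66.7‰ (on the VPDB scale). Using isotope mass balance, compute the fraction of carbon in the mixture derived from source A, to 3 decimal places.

0.311

δ_A = (0.01064408/0.01123700 − 1)×1000 = (0.947235 − 1)×1000 = -52.765‰
δ_B = (0.01041675/0.01123700 − 1)×1000 = (0.927005 − 1)×1000 = -72.995‰
f_A = (δ_mix − δ_B)/(δ_A − δ_B) = (-66.7 − (-72.995))/(-52.765 − (-72.995))
f_A = 6.295 / 20.230 = 0.3112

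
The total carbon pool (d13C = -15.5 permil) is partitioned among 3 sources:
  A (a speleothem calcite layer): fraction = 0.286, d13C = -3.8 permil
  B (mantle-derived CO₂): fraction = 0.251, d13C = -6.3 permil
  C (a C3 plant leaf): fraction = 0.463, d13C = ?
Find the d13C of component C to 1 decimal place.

Isotope mass balance: δ_bulk = Σ fᵢ·δᵢ.
-15.5 = 0.286×(-3.8) + 0.251×(-6.3) + 0.463×δ_C
0.463·δ_C = -15.5 − (-2.668) = -12.832
δ_C = -12.832 / 0.463 = -27.71 permil

-27.7 permil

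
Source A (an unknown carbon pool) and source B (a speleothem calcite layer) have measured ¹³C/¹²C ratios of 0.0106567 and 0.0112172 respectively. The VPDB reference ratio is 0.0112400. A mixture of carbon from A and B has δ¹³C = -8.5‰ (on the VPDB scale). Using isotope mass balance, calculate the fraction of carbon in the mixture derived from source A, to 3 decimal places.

0.130

δ_A = (0.0106567/0.0112400 − 1)×1000 = (0.948105 − 1)×1000 = -51.895‰
δ_B = (0.0112172/0.0112400 − 1)×1000 = (0.997972 − 1)×1000 = -2.028‰
f_A = (δ_mix − δ_B)/(δ_A − δ_B) = (-8.5 − (-2.028))/(-51.895 − (-2.028))
f_A = -6.472 / -49.867 = 0.1298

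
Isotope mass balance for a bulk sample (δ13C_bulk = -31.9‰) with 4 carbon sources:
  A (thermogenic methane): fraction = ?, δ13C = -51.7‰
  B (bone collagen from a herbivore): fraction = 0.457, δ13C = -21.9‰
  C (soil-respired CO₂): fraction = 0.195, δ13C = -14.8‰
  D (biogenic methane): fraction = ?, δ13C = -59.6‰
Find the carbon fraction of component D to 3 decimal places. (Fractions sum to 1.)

Let f_D and f_A be the unknown fractions; fractions sum to 1 so f_D + f_A = 0.348.
Mass balance: Σ fᵢ·δᵢ = δ_bulk ⇒ f_D·(-59.6) + f_A·(-51.7) = -31.9 − (-12.894) = -19.006
Substitute f_A = 0.348 − f_D:
f_D·(-59.6 − -51.7) = -19.006 − 0.348×(-51.7) = -1.014
f_D = -1.014 / -7.9 = 0.1284

0.128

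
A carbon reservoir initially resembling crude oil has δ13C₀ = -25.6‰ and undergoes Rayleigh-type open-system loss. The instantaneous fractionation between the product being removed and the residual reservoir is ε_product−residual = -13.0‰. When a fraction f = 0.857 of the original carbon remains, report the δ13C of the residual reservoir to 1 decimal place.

-23.6‰

Rayleigh residual: δ_res = (δ₀ + 1000)·f^(α−1) − 1000
α = ε/1000 + 1 = 0.98700, so α − 1 = -0.01300
f^(α−1) = 0.857^(-0.01300) = 1.002008
δ_res = (-25.6 + 1000) × 1.002008 − 1000 = 976.357 − 1000 = -23.64‰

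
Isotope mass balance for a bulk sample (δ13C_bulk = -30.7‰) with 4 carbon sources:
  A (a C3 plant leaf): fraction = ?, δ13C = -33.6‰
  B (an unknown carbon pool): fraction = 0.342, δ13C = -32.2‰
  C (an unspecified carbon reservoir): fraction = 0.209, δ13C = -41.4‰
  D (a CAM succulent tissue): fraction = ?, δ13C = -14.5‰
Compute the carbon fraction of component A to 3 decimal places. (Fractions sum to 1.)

Let f_A and f_D be the unknown fractions; fractions sum to 1 so f_A + f_D = 0.449.
Mass balance: Σ fᵢ·δᵢ = δ_bulk ⇒ f_A·(-33.6) + f_D·(-14.5) = -30.7 − (-19.665) = -11.035
Substitute f_D = 0.449 − f_A:
f_A·(-33.6 − -14.5) = -11.035 − 0.449×(-14.5) = -4.524
f_A = -4.524 / -19.1 = 0.2369

0.237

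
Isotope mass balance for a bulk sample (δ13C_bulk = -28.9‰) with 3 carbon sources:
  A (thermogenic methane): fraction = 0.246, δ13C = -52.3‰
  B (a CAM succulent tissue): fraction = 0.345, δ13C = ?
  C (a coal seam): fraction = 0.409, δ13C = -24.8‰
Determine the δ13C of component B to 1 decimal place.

Isotope mass balance: δ_bulk = Σ fᵢ·δᵢ.
-28.9 = 0.246×(-52.3) + 0.345×δ_B + 0.409×(-24.8)
0.345·δ_B = -28.9 − (-23.009) = -5.891
δ_B = -5.891 / 0.345 = -17.08‰

-17.1‰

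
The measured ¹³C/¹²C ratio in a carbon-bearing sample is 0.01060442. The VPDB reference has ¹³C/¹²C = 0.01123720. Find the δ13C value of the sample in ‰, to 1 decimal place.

δ13C = (R_sample / R_standard − 1) × 1000
R_sample / R_standard = 0.01060442 / 0.01123720 = 0.943689
δ13C = (0.943689 − 1) × 1000 = -56.31‰

-56.3‰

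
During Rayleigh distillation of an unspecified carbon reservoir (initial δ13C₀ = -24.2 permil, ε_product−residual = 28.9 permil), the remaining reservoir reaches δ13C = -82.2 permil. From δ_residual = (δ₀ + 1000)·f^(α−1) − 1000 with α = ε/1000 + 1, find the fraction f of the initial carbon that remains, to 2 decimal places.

0.12

α − 1 = ε/1000 = 0.0289
(δ_res + 1000)/(δ₀ + 1000) = (-82.2 + 1000)/(-24.2 + 1000) = 917.8/975.8 = 0.940562
f = 0.940562^(1/0.0289) = exp(ln(0.940562)/0.0289) = exp(-0.06128/0.0289)
f = exp(-2.1204) = 0.1200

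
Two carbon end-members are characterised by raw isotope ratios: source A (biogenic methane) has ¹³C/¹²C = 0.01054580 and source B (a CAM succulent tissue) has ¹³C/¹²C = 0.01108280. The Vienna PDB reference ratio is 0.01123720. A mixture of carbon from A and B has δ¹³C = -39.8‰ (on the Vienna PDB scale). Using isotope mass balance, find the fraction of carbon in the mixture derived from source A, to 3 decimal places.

δ_A = (0.01054580/0.01123720 − 1)×1000 = (0.938472 − 1)×1000 = -61.528‰
δ_B = (0.01108280/0.01123720 − 1)×1000 = (0.986260 − 1)×1000 = -13.740‰
f_A = (δ_mix − δ_B)/(δ_A − δ_B) = (-39.8 − (-13.740))/(-61.528 − (-13.740))
f_A = -26.060 / -47.788 = 0.5453

0.545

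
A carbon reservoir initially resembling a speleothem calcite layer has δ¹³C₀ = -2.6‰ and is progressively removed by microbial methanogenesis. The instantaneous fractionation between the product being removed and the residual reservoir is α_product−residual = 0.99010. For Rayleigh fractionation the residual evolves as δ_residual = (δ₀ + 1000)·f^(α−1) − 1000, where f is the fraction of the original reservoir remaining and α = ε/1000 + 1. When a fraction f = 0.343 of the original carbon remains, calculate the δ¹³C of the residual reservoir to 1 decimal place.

Rayleigh residual: δ_res = (δ₀ + 1000)·f^(α−1) − 1000
α − 1 = -0.00990
f^(α−1) = 0.343^(-0.00990) = 1.010650
δ_res = (-2.6 + 1000) × 1.010650 − 1000 = 1008.022 − 1000 = 8.02‰

8.0‰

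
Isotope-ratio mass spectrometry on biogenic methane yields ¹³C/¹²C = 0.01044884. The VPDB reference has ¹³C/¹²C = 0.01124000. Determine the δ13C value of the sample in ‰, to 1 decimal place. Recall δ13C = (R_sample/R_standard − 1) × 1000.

-70.4‰

δ13C = (R_sample / R_standard − 1) × 1000
R_sample / R_standard = 0.01044884 / 0.01124000 = 0.929612
δ13C = (0.929612 − 1) × 1000 = -70.39‰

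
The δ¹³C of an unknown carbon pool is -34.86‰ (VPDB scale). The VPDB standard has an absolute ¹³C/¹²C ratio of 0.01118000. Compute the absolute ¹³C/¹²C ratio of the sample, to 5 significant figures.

R_sample = R_standard × (δ¹³C/1000 + 1)
R_sample = 0.01118000 × (-34.86/1000 + 1) = 0.01118000 × 0.965140
R_sample = 0.0107903

0.010790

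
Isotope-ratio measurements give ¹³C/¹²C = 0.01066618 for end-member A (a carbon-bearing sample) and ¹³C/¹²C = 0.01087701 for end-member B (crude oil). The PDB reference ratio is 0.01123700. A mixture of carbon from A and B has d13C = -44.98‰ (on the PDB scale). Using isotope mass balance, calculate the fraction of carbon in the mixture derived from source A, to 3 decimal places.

δ_A = (0.01066618/0.01123700 − 1)×1000 = (0.949202 − 1)×1000 = -50.798‰
δ_B = (0.01087701/0.01123700 − 1)×1000 = (0.967964 − 1)×1000 = -32.036‰
f_A = (δ_mix − δ_B)/(δ_A − δ_B) = (-44.98 − (-32.036))/(-50.798 − (-32.036))
f_A = -12.944 / -18.762 = 0.6899

0.690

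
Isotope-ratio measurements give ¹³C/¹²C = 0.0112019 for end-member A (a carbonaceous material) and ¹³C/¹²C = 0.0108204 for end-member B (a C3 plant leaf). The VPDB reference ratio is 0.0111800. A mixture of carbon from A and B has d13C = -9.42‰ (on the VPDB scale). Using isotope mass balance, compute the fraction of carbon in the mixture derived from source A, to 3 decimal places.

0.667

δ_A = (0.0112019/0.0111800 − 1)×1000 = (1.001959 − 1)×1000 = 1.959‰
δ_B = (0.0108204/0.0111800 − 1)×1000 = (0.967835 − 1)×1000 = -32.165‰
f_A = (δ_mix − δ_B)/(δ_A − δ_B) = (-9.42 − (-32.165))/(1.959 − (-32.165))
f_A = 22.745 / 34.123 = 0.6665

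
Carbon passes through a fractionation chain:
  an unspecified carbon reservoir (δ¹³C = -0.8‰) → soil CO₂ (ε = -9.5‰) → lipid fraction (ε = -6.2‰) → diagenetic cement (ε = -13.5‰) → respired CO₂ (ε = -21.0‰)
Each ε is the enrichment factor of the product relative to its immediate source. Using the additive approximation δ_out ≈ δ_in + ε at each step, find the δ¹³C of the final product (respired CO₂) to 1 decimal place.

step 1: δ ≈ -0.8 + (-9.5) = -10.3‰
step 2: δ ≈ -10.3 + (-6.2) = -16.5‰
step 3: δ ≈ -16.5 + (-13.5) = -30.0‰
step 4: δ ≈ -30.0 + (-21.0) = -51.0‰

-51.0‰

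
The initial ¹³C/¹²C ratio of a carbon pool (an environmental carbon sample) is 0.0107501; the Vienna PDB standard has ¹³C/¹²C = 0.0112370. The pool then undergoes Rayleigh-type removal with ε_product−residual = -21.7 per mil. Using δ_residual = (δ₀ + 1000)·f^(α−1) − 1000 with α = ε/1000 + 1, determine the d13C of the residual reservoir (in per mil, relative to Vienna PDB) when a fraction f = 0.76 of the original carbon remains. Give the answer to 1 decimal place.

-37.6 per mil

δ₀ = (0.0107501/0.0112370 − 1)×1000 = (0.956670 − 1)×1000 = -43.330 per mil
α − 1 = ε/1000 = -0.0217
f^(α−1) = 0.76^(-0.0217) = 1.005973
δ_res = (-43.330 + 1000) × 1.005973 − 1000 = 962.384 − 1000 = -37.62 per mil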